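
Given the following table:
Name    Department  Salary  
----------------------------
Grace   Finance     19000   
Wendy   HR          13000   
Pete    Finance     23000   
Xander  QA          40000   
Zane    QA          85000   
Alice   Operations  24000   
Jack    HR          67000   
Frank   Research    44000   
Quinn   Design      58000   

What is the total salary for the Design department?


Design department members:
  Quinn: 58000
Total = 58000 = 58000

ANSWER: 58000


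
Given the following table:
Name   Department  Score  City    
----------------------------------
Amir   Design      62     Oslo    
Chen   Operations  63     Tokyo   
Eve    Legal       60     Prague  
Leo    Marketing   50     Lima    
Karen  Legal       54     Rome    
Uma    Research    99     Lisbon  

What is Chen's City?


Row 2: Chen
City = Tokyo

ANSWER: Tokyo


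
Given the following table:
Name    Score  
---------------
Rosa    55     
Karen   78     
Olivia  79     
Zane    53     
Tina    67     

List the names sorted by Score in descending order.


Sorting by Score (descending):
  Olivia: 79
  Karen: 78
  Tina: 67
  Rosa: 55
  Zane: 53


ANSWER: Olivia, Karen, Tina, Rosa, Zane


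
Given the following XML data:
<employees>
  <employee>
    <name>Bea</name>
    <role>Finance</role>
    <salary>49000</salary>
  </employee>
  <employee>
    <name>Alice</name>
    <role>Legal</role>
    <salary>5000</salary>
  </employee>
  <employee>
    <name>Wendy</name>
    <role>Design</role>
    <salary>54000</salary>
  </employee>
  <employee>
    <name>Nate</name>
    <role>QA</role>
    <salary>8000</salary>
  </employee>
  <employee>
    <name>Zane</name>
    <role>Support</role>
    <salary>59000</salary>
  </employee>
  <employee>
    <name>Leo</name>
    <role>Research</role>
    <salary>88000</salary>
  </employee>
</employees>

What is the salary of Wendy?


Searching for <employee> with <name>Wendy</name>
Found at position 3
<salary>54000</salary>

ANSWER: 54000


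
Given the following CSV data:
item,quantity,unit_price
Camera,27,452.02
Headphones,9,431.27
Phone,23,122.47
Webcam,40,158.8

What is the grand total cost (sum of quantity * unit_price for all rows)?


Computing row totals:
  Camera: 27 * 452.02 = 12204.54
  Headphones: 9 * 431.27 = 3881.43
  Phone: 23 * 122.47 = 2816.81
  Webcam: 40 * 158.8 = 6352.0
Grand total = 12204.54 + 3881.43 + 2816.81 + 6352.0 = 25254.78

ANSWER: 25254.78


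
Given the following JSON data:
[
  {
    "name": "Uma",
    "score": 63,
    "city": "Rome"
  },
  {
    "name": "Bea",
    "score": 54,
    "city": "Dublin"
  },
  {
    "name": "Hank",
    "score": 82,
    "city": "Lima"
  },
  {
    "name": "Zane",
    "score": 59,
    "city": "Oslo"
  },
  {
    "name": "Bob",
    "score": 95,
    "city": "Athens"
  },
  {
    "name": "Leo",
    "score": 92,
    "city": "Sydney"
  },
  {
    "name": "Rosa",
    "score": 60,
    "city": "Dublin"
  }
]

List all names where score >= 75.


Filtering records where score >= 75:
  Uma (score=63) -> no
  Bea (score=54) -> no
  Hank (score=82) -> YES
  Zane (score=59) -> no
  Bob (score=95) -> YES
  Leo (score=92) -> YES
  Rosa (score=60) -> no


ANSWER: Hank, Bob, Leo


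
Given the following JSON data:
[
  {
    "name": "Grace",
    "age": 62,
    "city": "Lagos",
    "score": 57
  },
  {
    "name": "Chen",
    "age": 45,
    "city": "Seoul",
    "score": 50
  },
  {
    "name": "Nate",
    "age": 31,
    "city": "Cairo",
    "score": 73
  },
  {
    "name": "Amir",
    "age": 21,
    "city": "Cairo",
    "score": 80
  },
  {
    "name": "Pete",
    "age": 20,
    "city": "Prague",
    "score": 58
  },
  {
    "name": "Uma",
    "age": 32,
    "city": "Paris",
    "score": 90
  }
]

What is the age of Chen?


Looking up record where name = Chen
Record index: 1
Field 'age' = 45

ANSWER: 45


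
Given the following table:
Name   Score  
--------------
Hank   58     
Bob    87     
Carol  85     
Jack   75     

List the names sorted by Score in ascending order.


Sorting by Score (ascending):
  Hank: 58
  Jack: 75
  Carol: 85
  Bob: 87


ANSWER: Hank, Jack, Carol, Bob


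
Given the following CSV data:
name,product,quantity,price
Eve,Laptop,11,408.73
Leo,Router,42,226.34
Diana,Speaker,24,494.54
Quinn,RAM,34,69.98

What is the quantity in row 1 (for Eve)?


Row 1: Eve
Column 'quantity' = 11

ANSWER: 11


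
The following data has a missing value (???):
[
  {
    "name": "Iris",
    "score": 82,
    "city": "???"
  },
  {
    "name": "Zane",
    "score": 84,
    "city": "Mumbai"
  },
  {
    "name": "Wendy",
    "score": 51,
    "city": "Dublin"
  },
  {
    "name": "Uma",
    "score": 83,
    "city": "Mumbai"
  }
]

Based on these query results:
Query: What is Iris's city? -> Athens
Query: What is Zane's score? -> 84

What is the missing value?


The missing value is Iris's city
From query: Iris's city = Athens

ANSWER: Athens


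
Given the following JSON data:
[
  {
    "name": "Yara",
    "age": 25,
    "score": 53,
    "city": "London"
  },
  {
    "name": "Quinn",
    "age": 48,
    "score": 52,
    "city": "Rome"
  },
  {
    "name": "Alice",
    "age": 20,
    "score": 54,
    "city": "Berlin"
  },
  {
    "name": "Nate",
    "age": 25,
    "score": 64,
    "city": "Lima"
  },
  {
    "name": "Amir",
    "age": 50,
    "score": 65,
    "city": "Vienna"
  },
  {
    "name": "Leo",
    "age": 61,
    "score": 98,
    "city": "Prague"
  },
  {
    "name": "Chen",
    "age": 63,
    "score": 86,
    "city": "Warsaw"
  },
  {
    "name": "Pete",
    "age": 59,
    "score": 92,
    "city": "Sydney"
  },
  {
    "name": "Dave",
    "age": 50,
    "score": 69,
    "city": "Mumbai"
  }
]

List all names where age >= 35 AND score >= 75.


Checking both conditions:
  Yara (age=25, score=53) -> no
  Quinn (age=48, score=52) -> no
  Alice (age=20, score=54) -> no
  Nate (age=25, score=64) -> no
  Amir (age=50, score=65) -> no
  Leo (age=61, score=98) -> YES
  Chen (age=63, score=86) -> YES
  Pete (age=59, score=92) -> YES
  Dave (age=50, score=69) -> no


ANSWER: Leo, Chen, Pete


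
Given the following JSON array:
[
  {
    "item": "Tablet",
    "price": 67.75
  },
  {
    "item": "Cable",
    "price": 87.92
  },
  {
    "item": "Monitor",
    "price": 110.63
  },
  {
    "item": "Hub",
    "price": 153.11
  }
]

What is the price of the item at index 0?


Array index 0 -> Tablet
price = 67.75

ANSWER: 67.75


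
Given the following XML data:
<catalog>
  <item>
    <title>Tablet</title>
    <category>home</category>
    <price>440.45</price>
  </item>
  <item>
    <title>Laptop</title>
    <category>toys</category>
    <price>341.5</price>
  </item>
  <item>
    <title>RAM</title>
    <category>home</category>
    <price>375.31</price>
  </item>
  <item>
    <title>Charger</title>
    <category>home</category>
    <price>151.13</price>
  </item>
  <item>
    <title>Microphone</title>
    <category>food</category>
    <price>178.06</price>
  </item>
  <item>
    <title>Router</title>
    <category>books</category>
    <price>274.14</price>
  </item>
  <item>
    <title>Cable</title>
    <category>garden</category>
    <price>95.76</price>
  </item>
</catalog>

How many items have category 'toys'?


Scanning <item> elements for <category>toys</category>:
  Item 2: Laptop -> MATCH
Count: 1

ANSWER: 1


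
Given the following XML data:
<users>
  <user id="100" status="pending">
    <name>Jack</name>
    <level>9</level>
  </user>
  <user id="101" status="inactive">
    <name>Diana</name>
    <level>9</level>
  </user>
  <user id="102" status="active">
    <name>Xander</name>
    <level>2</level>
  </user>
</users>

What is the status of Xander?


Finding user with name = Xander
user id="102" status="active"

ANSWER: active


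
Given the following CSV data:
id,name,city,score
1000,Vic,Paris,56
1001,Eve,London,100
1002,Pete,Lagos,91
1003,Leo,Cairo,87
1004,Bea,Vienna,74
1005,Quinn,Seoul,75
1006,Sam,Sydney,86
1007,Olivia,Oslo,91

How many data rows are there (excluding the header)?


Counting rows (excluding header):
Header: id,name,city,score
Data rows: 8

ANSWER: 8


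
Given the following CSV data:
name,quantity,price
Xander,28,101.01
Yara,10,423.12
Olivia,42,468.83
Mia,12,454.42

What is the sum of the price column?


Values in 'price' column:
  Row 1: 101.01
  Row 2: 423.12
  Row 3: 468.83
  Row 4: 454.42
Sum = 101.01 + 423.12 + 468.83 + 454.42 = 1447.38

ANSWER: 1447.38


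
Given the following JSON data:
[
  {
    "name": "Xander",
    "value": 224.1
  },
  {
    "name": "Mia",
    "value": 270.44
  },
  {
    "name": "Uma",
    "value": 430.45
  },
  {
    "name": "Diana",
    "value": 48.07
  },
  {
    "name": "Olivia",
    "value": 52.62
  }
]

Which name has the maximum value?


Comparing values:
  Xander: 224.1
  Mia: 270.44
  Uma: 430.45
  Diana: 48.07
  Olivia: 52.62
Maximum: Uma (430.45)

ANSWER: Uma


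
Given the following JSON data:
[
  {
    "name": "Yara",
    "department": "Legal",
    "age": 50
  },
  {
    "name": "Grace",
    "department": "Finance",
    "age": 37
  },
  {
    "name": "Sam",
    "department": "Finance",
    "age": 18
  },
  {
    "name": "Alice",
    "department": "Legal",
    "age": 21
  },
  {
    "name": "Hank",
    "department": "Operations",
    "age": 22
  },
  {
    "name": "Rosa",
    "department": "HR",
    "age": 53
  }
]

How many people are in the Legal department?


Scanning records for department = Legal
  Record 0: Yara
  Record 3: Alice
Count: 2

ANSWER: 2


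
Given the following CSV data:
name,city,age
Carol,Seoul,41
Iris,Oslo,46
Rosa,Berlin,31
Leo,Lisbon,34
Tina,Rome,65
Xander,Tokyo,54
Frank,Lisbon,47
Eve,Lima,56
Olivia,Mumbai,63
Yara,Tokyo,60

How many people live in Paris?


Scanning city column for 'Paris':
Total matches: 0

ANSWER: 0


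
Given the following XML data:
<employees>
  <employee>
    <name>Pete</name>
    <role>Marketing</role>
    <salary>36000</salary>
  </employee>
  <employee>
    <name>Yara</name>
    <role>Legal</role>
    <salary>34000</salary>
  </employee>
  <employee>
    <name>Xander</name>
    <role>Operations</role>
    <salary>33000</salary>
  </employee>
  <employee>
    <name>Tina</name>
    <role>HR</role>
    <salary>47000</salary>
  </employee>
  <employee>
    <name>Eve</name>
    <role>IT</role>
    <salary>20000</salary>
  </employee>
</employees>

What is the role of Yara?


Searching for <employee> with <name>Yara</name>
Found at position 2
<role>Legal</role>

ANSWER: Legal


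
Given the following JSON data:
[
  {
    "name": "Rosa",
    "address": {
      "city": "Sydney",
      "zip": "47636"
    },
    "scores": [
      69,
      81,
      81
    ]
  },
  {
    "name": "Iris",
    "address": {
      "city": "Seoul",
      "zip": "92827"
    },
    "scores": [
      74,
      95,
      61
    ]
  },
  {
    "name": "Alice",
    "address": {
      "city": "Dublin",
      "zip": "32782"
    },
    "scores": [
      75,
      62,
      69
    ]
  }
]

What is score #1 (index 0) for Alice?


Path: records[2].scores[0]
Value: 75

ANSWER: 75


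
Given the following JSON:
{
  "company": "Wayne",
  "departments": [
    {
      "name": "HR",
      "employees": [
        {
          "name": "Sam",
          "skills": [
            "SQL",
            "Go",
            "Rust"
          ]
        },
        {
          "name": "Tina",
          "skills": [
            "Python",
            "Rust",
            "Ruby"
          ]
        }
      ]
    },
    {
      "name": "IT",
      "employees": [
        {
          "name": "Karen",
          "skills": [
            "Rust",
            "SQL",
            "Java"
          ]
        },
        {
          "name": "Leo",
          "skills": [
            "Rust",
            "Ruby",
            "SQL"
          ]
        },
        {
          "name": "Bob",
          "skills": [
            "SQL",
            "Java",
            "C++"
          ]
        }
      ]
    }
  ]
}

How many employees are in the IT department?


Path: departments[1].employees
Count: 3

ANSWER: 3


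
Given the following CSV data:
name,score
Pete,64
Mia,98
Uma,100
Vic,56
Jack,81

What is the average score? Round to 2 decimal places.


Scores: 64, 98, 100, 56, 81
Sum = 399
Count = 5
Average = 399 / 5 = 79.80

ANSWER: 79.80


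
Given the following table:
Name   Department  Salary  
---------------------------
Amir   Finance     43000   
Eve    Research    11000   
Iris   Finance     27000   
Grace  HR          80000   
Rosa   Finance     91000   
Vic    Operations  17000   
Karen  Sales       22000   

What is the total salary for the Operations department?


Operations department members:
  Vic: 17000
Total = 17000 = 17000

ANSWER: 17000


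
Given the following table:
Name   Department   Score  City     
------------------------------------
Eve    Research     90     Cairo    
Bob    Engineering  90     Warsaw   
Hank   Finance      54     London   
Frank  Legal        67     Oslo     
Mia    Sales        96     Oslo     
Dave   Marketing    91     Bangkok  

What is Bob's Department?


Row 2: Bob
Department = Engineering

ANSWER: Engineering


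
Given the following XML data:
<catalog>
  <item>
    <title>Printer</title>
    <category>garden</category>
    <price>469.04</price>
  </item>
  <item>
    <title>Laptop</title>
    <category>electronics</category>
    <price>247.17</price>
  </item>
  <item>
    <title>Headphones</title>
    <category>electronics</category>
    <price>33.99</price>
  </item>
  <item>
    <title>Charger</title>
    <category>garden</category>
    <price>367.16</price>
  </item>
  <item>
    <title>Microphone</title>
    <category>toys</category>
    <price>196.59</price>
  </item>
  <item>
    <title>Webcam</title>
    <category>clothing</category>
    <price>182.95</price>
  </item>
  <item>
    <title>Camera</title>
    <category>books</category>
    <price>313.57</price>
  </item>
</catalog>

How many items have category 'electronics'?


Scanning <item> elements for <category>electronics</category>:
  Item 2: Laptop -> MATCH
  Item 3: Headphones -> MATCH
Count: 2

ANSWER: 2


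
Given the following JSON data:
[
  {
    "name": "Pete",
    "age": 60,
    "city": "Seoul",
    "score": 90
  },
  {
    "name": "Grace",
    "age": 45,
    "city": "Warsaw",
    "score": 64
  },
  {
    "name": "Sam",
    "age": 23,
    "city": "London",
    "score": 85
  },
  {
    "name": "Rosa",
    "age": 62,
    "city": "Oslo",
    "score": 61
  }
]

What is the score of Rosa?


Looking up record where name = Rosa
Record index: 3
Field 'score' = 61

ANSWER: 61


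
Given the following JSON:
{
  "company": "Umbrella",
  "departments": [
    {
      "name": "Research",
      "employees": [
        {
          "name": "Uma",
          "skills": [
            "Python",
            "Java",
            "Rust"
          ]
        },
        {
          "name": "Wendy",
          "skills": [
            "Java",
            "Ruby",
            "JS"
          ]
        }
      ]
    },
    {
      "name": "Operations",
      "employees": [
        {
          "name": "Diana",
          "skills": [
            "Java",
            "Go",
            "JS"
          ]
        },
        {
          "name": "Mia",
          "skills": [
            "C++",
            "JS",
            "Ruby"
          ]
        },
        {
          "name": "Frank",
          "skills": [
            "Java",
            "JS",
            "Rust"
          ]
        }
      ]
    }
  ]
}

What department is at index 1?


Path: departments[1].name
Value: Operations

ANSWER: Operations


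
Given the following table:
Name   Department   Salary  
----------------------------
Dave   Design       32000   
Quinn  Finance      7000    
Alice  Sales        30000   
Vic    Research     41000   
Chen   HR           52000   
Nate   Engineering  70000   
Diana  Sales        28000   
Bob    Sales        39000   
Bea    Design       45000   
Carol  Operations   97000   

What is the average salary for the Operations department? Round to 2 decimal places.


Operations department members:
  Carol: 97000
Sum = 97000
Count = 1
Average = 97000 / 1 = 97000.00

ANSWER: 97000.00


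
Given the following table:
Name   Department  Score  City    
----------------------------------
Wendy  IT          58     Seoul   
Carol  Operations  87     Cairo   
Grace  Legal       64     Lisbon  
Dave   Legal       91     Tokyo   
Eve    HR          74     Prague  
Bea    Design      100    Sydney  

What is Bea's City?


Row 6: Bea
City = Sydney

ANSWER: Sydney


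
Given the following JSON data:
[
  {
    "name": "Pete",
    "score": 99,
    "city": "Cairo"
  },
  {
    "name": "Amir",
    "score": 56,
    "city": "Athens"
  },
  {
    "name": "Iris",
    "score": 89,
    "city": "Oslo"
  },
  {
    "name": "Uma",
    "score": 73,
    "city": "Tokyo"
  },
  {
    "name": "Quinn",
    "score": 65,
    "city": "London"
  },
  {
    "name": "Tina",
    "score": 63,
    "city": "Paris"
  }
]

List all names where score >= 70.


Filtering records where score >= 70:
  Pete (score=99) -> YES
  Amir (score=56) -> no
  Iris (score=89) -> YES
  Uma (score=73) -> YES
  Quinn (score=65) -> no
  Tina (score=63) -> no


ANSWER: Pete, Iris, Uma


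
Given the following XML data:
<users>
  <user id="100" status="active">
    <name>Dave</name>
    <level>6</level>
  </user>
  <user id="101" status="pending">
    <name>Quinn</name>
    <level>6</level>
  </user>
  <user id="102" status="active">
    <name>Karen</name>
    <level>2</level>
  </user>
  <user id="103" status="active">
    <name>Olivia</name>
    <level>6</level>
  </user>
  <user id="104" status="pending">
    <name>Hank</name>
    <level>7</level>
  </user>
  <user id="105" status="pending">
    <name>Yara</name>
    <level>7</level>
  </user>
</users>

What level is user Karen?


Finding user: Karen
<level>2</level>

ANSWER: 2


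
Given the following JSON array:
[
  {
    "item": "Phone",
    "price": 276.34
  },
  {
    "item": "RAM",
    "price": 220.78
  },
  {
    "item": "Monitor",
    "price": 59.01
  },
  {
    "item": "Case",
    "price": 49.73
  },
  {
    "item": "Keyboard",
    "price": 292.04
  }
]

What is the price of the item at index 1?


Array index 1 -> RAM
price = 220.78

ANSWER: 220.78


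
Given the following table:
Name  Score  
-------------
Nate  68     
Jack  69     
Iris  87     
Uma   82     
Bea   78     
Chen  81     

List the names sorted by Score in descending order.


Sorting by Score (descending):
  Iris: 87
  Uma: 82
  Chen: 81
  Bea: 78
  Jack: 69
  Nate: 68


ANSWER: Iris, Uma, Chen, Bea, Jack, Nate


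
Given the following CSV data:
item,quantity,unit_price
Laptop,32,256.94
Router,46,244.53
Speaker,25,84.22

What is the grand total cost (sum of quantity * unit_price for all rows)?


Computing row totals:
  Laptop: 32 * 256.94 = 8222.08
  Router: 46 * 244.53 = 11248.38
  Speaker: 25 * 84.22 = 2105.5
Grand total = 8222.08 + 11248.38 + 2105.5 = 21575.96

ANSWER: 21575.96


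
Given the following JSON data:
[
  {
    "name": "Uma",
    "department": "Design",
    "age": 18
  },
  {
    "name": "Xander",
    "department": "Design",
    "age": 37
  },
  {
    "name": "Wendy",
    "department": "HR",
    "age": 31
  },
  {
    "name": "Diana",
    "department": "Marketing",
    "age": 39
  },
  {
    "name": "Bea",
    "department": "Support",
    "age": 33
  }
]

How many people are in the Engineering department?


Scanning records for department = Engineering
  No matches found
Count: 0

ANSWER: 0


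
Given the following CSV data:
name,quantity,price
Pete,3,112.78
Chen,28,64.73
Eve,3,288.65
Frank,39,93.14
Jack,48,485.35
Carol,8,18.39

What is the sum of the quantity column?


Values in 'quantity' column:
  Row 1: 3
  Row 2: 28
  Row 3: 3
  Row 4: 39
  Row 5: 48
  Row 6: 8
Sum = 3 + 28 + 3 + 39 + 48 + 8 = 129

ANSWER: 129


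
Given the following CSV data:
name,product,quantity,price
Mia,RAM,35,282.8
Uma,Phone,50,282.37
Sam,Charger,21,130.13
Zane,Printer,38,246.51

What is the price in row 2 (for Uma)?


Row 2: Uma
Column 'price' = 282.37

ANSWER: 282.37


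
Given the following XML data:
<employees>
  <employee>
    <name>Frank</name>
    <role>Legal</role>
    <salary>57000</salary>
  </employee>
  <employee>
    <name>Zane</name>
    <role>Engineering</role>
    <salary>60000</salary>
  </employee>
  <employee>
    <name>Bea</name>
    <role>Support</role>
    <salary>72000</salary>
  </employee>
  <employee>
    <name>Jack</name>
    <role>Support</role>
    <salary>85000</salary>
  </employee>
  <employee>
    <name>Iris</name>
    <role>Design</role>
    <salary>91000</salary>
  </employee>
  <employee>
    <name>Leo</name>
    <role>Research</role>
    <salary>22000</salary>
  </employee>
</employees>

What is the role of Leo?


Searching for <employee> with <name>Leo</name>
Found at position 6
<role>Research</role>

ANSWER: Research


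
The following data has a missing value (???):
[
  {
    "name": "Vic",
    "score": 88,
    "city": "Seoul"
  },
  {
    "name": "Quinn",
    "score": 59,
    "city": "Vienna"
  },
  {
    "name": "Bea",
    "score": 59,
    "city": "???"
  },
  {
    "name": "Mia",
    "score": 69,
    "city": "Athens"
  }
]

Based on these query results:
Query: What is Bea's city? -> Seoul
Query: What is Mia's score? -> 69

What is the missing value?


The missing value is Bea's city
From query: Bea's city = Seoul

ANSWER: Seoul


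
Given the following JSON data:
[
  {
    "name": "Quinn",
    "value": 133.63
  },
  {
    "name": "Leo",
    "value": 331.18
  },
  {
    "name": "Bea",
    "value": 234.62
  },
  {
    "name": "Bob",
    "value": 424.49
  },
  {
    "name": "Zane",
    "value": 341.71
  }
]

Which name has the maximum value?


Comparing values:
  Quinn: 133.63
  Leo: 331.18
  Bea: 234.62
  Bob: 424.49
  Zane: 341.71
Maximum: Bob (424.49)

ANSWER: Bob


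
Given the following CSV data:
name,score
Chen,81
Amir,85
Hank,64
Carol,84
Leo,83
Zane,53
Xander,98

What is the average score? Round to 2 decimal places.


Scores: 81, 85, 64, 84, 83, 53, 98
Sum = 548
Count = 7
Average = 548 / 7 = 78.29

ANSWER: 78.29


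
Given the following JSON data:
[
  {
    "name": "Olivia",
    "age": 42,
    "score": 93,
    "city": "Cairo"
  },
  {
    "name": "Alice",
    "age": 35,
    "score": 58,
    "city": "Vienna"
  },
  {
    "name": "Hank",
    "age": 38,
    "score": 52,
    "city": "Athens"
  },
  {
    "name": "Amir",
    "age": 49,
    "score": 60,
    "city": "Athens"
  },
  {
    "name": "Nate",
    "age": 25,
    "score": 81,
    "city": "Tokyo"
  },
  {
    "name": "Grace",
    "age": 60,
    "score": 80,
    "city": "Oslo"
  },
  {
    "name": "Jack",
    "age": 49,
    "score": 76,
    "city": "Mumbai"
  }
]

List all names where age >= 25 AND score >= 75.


Checking both conditions:
  Olivia (age=42, score=93) -> YES
  Alice (age=35, score=58) -> no
  Hank (age=38, score=52) -> no
  Amir (age=49, score=60) -> no
  Nate (age=25, score=81) -> YES
  Grace (age=60, score=80) -> YES
  Jack (age=49, score=76) -> YES


ANSWER: Olivia, Nate, Grace, Jack


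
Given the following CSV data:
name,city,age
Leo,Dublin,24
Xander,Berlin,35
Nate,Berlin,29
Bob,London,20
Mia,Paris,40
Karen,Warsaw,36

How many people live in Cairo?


Scanning city column for 'Cairo':
Total matches: 0

ANSWER: 0


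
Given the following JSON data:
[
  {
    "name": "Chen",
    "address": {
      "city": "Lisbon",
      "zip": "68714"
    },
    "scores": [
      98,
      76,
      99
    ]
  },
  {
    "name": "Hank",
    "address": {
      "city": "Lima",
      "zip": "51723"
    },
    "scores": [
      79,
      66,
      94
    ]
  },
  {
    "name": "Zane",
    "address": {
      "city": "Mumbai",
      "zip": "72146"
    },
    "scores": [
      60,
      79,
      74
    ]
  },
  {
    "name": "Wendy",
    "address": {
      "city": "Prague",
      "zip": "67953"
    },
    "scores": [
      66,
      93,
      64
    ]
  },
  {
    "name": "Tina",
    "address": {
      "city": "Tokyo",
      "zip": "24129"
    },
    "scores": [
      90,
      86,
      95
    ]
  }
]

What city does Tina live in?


Path: records[4].address.city
Value: Tokyo

ANSWER: Tokyo


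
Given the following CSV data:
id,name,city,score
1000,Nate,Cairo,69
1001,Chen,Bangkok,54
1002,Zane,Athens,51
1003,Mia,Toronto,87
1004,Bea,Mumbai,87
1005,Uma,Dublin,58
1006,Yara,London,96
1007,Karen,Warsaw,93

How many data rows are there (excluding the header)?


Counting rows (excluding header):
Header: id,name,city,score
Data rows: 8

ANSWER: 8


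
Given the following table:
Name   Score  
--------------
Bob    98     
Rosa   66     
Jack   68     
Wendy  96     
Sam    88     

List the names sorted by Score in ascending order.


Sorting by Score (ascending):
  Rosa: 66
  Jack: 68
  Sam: 88
  Wendy: 96
  Bob: 98


ANSWER: Rosa, Jack, Sam, Wendy, Bob


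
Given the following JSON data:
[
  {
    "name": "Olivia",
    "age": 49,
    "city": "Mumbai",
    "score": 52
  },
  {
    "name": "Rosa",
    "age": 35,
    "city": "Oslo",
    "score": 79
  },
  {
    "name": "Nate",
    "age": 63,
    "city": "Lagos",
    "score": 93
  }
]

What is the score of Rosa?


Looking up record where name = Rosa
Record index: 1
Field 'score' = 79

ANSWER: 79


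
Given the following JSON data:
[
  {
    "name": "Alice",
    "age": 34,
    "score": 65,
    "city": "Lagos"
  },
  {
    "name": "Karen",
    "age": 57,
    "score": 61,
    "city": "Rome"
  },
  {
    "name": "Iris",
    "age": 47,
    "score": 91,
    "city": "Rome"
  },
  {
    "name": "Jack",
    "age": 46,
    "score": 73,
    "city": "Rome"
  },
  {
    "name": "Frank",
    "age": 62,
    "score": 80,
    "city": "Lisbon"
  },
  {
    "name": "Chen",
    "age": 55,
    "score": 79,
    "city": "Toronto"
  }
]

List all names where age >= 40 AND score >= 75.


Checking both conditions:
  Alice (age=34, score=65) -> no
  Karen (age=57, score=61) -> no
  Iris (age=47, score=91) -> YES
  Jack (age=46, score=73) -> no
  Frank (age=62, score=80) -> YES
  Chen (age=55, score=79) -> YES


ANSWER: Iris, Frank, Chen


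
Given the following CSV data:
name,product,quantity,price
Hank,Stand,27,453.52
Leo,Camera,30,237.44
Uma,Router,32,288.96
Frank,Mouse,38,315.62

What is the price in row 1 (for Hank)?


Row 1: Hank
Column 'price' = 453.52

ANSWER: 453.52


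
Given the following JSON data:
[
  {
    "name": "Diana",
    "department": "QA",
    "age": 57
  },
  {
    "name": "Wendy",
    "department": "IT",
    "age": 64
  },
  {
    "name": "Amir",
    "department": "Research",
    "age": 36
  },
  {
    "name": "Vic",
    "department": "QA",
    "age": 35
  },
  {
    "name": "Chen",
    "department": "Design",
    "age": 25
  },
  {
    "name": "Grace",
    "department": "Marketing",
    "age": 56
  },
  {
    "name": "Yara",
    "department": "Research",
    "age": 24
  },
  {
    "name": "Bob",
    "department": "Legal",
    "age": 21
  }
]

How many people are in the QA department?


Scanning records for department = QA
  Record 0: Diana
  Record 3: Vic
Count: 2

ANSWER: 2


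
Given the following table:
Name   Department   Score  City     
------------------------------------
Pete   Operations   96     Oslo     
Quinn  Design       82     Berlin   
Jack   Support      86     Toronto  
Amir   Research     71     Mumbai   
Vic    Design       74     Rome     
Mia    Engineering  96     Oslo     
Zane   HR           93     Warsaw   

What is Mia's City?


Row 6: Mia
City = Oslo

ANSWER: Oslo


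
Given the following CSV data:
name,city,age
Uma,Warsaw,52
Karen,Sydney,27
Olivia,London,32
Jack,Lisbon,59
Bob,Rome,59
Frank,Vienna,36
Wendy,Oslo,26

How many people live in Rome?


Scanning city column for 'Rome':
  Row 5: Bob -> MATCH
Total matches: 1

ANSWER: 1


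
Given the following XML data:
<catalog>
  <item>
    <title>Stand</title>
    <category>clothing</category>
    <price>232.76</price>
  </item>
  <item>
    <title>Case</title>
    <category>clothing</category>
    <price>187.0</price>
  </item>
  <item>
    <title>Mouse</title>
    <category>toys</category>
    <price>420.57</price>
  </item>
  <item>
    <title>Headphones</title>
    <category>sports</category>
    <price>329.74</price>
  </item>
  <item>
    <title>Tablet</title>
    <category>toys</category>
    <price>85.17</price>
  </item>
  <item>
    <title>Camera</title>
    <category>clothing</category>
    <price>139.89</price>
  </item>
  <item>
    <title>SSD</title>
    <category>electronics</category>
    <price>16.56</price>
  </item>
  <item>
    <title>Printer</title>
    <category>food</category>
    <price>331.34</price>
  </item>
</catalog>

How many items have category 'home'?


Scanning <item> elements for <category>home</category>:
Count: 0

ANSWER: 0


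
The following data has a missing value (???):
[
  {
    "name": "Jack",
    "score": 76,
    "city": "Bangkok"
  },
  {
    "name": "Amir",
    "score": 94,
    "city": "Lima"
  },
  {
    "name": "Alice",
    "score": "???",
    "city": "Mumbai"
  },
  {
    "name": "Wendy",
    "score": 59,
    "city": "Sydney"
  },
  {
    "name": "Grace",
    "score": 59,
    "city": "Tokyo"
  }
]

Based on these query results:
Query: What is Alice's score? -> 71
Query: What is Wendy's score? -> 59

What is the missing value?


The missing value is Alice's score
From query: Alice's score = 71

ANSWER: 71


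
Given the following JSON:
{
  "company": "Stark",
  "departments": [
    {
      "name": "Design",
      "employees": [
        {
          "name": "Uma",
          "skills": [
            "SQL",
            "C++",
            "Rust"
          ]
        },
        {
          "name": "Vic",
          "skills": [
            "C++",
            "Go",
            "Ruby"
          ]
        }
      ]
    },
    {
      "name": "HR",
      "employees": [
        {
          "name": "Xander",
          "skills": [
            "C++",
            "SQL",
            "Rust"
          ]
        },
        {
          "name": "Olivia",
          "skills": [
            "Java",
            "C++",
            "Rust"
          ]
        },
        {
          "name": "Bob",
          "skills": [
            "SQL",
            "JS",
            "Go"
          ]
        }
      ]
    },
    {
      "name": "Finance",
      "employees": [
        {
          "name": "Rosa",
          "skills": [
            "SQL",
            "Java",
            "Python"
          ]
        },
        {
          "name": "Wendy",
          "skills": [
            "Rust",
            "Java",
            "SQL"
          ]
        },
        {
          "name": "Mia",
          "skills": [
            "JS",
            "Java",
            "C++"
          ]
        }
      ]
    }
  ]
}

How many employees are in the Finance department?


Path: departments[2].employees
Count: 3

ANSWER: 3


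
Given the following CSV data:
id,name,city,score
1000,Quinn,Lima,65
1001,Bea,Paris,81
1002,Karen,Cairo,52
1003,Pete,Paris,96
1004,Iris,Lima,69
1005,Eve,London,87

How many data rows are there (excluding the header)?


Counting rows (excluding header):
Header: id,name,city,score
Data rows: 6

ANSWER: 6


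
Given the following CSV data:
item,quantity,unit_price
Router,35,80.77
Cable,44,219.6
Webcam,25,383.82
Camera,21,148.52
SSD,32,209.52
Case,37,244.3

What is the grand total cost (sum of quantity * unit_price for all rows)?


Computing row totals:
  Router: 35 * 80.77 = 2826.95
  Cable: 44 * 219.6 = 9662.4
  Webcam: 25 * 383.82 = 9595.5
  Camera: 21 * 148.52 = 3118.92
  SSD: 32 * 209.52 = 6704.64
  Case: 37 * 244.3 = 9039.1
Grand total = 2826.95 + 9662.4 + 9595.5 + 3118.92 + 6704.64 + 9039.1 = 40947.51

ANSWER: 40947.51


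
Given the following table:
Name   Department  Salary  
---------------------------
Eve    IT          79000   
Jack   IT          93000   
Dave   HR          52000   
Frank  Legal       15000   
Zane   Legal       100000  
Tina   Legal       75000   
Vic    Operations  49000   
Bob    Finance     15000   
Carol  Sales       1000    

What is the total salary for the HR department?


HR department members:
  Dave: 52000
Total = 52000 = 52000

ANSWER: 52000


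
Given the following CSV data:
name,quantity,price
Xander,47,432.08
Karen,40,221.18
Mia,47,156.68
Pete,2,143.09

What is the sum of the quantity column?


Values in 'quantity' column:
  Row 1: 47
  Row 2: 40
  Row 3: 47
  Row 4: 2
Sum = 47 + 40 + 47 + 2 = 136

ANSWER: 136


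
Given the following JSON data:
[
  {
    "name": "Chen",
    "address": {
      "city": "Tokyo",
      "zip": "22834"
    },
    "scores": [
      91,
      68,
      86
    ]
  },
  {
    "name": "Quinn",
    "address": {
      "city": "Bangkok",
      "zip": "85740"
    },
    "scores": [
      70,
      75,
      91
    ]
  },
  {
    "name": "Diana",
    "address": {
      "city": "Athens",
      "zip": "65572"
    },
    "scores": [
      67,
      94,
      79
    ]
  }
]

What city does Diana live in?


Path: records[2].address.city
Value: Athens

ANSWER: Athens


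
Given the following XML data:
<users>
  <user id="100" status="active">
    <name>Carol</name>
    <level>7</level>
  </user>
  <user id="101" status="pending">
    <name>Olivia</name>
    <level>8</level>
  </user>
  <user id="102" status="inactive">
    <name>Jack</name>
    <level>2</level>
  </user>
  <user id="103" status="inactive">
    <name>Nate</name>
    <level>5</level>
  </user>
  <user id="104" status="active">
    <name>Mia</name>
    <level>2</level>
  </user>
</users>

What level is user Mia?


Finding user: Mia
<level>2</level>

ANSWER: 2


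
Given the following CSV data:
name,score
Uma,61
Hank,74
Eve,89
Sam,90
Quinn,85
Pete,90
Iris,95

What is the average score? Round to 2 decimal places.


Scores: 61, 74, 89, 90, 85, 90, 95
Sum = 584
Count = 7
Average = 584 / 7 = 83.43

ANSWER: 83.43


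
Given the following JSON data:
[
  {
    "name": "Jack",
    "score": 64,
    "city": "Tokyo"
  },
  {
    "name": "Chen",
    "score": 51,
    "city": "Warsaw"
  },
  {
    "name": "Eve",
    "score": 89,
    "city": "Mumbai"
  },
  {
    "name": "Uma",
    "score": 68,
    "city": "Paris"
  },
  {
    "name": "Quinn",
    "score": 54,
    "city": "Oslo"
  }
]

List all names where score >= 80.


Filtering records where score >= 80:
  Jack (score=64) -> no
  Chen (score=51) -> no
  Eve (score=89) -> YES
  Uma (score=68) -> no
  Quinn (score=54) -> no


ANSWER: Eve


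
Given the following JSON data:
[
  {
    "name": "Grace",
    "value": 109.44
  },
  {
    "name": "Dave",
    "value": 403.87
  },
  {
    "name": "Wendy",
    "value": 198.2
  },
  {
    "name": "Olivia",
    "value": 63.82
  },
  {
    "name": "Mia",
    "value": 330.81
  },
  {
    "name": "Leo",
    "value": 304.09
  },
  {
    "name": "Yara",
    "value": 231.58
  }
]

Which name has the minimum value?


Comparing values:
  Grace: 109.44
  Dave: 403.87
  Wendy: 198.2
  Olivia: 63.82
  Mia: 330.81
  Leo: 304.09
  Yara: 231.58
Minimum: Olivia (63.82)

ANSWER: Olivia


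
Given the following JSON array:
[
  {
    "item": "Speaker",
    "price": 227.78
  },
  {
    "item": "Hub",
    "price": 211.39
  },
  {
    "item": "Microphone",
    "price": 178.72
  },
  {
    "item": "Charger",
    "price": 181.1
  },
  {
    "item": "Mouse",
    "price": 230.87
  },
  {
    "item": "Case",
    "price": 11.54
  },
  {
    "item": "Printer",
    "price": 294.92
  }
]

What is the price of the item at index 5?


Array index 5 -> Case
price = 11.54

ANSWER: 11.54


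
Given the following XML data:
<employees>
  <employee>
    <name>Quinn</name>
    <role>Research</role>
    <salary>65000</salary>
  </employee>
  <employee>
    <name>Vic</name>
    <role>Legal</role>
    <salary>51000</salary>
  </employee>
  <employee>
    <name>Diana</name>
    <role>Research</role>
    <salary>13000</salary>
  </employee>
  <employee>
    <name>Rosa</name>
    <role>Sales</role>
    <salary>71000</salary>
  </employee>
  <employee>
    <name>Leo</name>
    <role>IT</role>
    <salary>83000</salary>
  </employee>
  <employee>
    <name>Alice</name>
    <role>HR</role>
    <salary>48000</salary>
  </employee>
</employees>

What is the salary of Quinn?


Searching for <employee> with <name>Quinn</name>
Found at position 1
<salary>65000</salary>

ANSWER: 65000


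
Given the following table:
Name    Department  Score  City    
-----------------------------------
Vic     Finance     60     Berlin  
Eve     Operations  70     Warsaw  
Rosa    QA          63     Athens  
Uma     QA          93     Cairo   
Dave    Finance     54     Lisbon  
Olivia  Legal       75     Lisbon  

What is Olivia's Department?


Row 6: Olivia
Department = Legal

ANSWER: Legal


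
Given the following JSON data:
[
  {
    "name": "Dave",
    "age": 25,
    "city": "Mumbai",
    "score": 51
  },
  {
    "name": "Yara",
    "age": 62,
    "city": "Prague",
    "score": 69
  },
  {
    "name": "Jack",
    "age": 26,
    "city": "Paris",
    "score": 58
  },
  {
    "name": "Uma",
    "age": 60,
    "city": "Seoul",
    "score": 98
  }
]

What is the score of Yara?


Looking up record where name = Yara
Record index: 1
Field 'score' = 69

ANSWER: 69


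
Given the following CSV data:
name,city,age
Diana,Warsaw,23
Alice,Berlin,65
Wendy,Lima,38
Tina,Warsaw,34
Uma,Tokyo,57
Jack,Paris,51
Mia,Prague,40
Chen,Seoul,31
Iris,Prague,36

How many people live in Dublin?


Scanning city column for 'Dublin':
Total matches: 0

ANSWER: 0


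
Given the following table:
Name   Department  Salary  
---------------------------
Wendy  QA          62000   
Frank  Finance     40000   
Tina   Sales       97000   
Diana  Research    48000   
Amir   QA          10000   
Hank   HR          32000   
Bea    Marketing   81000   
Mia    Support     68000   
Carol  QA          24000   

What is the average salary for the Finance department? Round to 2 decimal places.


Finance department members:
  Frank: 40000
Sum = 40000
Count = 1
Average = 40000 / 1 = 40000.00

ANSWER: 40000.00


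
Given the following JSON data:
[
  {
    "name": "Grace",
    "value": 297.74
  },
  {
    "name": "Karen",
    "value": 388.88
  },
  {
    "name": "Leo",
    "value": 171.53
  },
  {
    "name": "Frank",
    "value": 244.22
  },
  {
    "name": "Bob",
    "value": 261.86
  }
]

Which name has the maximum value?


Comparing values:
  Grace: 297.74
  Karen: 388.88
  Leo: 171.53
  Frank: 244.22
  Bob: 261.86
Maximum: Karen (388.88)

ANSWER: Karen


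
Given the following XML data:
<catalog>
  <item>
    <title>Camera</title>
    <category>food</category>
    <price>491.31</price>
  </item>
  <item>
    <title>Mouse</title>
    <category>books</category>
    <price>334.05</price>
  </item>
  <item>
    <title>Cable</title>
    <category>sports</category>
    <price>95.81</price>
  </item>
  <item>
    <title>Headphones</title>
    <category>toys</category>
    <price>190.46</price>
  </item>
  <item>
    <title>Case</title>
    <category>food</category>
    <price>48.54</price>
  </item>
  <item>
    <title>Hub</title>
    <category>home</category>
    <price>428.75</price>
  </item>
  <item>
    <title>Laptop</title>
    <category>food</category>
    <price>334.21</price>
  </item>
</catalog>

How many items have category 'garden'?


Scanning <item> elements for <category>garden</category>:
Count: 0

ANSWER: 0


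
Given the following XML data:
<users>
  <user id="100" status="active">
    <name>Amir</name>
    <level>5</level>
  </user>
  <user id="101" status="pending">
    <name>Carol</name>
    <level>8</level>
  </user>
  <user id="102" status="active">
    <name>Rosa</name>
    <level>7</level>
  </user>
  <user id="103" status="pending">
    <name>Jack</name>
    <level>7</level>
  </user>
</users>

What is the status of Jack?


Finding user with name = Jack
user id="103" status="pending"

ANSWER: pending


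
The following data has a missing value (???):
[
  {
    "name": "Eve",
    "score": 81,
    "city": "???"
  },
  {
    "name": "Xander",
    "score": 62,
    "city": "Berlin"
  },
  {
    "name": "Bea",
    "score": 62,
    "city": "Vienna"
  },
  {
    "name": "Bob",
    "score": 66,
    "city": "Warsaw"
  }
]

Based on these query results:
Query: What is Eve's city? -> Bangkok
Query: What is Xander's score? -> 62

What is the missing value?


The missing value is Eve's city
From query: Eve's city = Bangkok

ANSWER: Bangkok
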